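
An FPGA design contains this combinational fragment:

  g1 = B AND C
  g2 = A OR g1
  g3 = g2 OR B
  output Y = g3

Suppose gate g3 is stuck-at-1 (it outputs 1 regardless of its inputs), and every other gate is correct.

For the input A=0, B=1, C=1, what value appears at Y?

1

Propagate with g3 forced: g1=1, g2=1, g3=1 [stuck-at-1].
So Y = 1. (Same as the fault-free value — the fault is masked on this input.)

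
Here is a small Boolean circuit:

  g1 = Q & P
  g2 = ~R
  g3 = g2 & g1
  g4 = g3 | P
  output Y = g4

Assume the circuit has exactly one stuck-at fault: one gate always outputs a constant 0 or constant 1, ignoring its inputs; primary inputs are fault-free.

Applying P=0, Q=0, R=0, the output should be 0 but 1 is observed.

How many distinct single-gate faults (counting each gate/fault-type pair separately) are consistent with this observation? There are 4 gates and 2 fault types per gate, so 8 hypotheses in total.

Fault-free: g1=0, g2=1, g3=0, g4=0 → 0. Observed 1.
  g1 stuck-at-0: output 0 ✗
  g1 stuck-at-1: output 1 ✓
  g2 stuck-at-0: output 0 ✗
  g2 stuck-at-1: output 0 ✗
  g3 stuck-at-0: output 0 ✗
  g3 stuck-at-1: output 1 ✓
  g4 stuck-at-0: output 0 ✗
  g4 stuck-at-1: output 1 ✓
Consistent faults: {g1 stuck-at-1, g3 stuck-at-1, g4 stuck-at-1} — 3 in all.

3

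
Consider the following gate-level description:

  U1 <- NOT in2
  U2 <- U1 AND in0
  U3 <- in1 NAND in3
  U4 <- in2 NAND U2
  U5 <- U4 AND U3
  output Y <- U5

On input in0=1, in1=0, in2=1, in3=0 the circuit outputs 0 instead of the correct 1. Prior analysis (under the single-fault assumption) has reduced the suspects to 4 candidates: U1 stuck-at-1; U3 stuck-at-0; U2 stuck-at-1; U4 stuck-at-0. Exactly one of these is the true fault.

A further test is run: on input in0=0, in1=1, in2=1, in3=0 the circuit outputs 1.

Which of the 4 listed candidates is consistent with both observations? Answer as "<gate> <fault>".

U1 stuck-at-1

Evaluate each candidate on input in0=0, in1=1, in2=1, in3=0:
  U1 stuck-at-1: U1=1 [stuck-at-1], U2=0, U3=1, U4=1, U5=1 → 1 — matches
  U3 stuck-at-0: U1=0, U2=0, U3=0 [stuck-at-0], U4=1, U5=0 → 0 — eliminated
  U2 stuck-at-1: U1=0, U2=1 [stuck-at-1], U3=1, U4=0, U5=0 → 0 — eliminated
  U4 stuck-at-0: U1=0, U2=0, U3=1, U4=0 [stuck-at-0], U5=0 → 0 — eliminated
Only U1 stuck-at-1 reproduces the observed 1.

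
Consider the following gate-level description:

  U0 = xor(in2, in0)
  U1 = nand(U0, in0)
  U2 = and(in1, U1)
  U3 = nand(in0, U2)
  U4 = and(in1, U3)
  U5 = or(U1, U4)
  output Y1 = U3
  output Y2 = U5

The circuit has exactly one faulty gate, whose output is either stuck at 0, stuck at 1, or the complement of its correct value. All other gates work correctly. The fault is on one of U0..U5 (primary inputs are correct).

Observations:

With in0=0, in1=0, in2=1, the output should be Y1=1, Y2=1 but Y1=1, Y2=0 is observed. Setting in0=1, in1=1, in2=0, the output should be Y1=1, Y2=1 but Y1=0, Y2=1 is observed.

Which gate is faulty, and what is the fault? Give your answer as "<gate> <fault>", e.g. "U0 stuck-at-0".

Fault-free values for test 1 (in0=0, in1=0, in2=1): U0=1, U1=1, U2=0, U3=1, U4=0, U5=1, giving Y1=1, Y2=1. Observed Y1=1, Y2=0.
Test 1: faults giving observed Y1=1, Y2=0 are {U1 stuck-at-0, U1 inverted output, U5 stuck-at-0, U5 inverted output}.
Test 2 (in0=1, in1=1, in2=0): fault-free U0=1, U1=0, U2=0, U3=1, U4=1, U5=1 → Y1=1, Y2=1; observed Y1=0, Y2=1. Eliminates U1 stuck-at-0, U5 stuck-at-0, U5 inverted output.
Only U1 inverted output is consistent with every test.

U1 inverted output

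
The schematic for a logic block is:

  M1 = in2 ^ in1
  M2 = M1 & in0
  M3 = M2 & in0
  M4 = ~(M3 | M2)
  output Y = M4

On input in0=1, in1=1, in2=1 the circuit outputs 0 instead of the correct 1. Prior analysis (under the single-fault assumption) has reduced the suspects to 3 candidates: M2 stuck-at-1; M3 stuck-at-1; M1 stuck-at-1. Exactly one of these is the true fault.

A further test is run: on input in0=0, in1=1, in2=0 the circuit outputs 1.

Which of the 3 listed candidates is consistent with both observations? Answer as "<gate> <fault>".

Evaluate each candidate on input in0=0, in1=1, in2=0:
  M2 stuck-at-1: M1=1, M2=1 [stuck-at-1], M3=0, M4=0 → 0 — eliminated
  M3 stuck-at-1: M1=1, M2=0, M3=1 [stuck-at-1], M4=0 → 0 — eliminated
  M1 stuck-at-1: M1=1 [stuck-at-1], M2=0, M3=0, M4=1 → 1 — matches
Only M1 stuck-at-1 reproduces the observed 1.

M1 stuck-at-1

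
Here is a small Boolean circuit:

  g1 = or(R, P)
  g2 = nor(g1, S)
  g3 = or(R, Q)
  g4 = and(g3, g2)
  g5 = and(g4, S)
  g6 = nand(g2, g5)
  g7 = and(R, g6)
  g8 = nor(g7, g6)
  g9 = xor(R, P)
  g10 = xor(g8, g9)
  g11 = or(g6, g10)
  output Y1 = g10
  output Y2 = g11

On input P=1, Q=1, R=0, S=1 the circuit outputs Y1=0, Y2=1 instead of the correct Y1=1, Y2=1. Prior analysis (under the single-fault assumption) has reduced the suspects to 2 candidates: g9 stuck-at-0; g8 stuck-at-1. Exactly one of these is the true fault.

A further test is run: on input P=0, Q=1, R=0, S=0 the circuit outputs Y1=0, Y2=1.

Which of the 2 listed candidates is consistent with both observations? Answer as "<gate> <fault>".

Evaluate each candidate on input P=0, Q=1, R=0, S=0:
  g9 stuck-at-0: g1=0, g2=1, g3=1, g4=1, g5=0, g6=1, g7=0, g8=0, g9=0 [stuck-at-0], g10=0, g11=1 → Y1=0, Y2=1 — matches
  g8 stuck-at-1: g1=0, g2=1, g3=1, g4=1, g5=0, g6=1, g7=0, g8=1 [stuck-at-1], g9=0, g10=1, g11=1 → Y1=1, Y2=1 — eliminated
Only g9 stuck-at-0 reproduces the observed Y1=0, Y2=1.

g9 stuck-at-0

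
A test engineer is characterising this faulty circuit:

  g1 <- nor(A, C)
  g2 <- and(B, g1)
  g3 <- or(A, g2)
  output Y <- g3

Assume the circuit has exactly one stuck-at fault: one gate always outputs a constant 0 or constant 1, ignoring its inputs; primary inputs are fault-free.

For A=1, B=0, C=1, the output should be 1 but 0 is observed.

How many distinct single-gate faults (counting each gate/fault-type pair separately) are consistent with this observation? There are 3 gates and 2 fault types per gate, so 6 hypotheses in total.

Fault-free: g1=0, g2=0, g3=1 → 1. Observed 0.
  g1 stuck-at-0: output 1 ✗
  g1 stuck-at-1: output 1 ✗
  g2 stuck-at-0: output 1 ✗
  g2 stuck-at-1: output 1 ✗
  g3 stuck-at-0: output 0 ✓
  g3 stuck-at-1: output 1 ✗
Consistent faults: {g3 stuck-at-0} — 1 in all.

1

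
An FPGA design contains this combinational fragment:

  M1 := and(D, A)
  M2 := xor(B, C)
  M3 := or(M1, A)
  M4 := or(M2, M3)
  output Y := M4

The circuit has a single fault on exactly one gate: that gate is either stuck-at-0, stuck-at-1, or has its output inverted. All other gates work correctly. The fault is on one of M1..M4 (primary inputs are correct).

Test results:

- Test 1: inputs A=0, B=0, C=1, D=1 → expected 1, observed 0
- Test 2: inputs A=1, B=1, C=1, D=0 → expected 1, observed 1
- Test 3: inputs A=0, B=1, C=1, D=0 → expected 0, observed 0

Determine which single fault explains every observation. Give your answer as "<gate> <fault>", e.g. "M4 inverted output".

Fault-free values for test 1 (A=0, B=0, C=1, D=1): M1=0, M2=1, M3=0, M4=1, giving Y=1. Observed 0.
Test 1: faults giving observed 0 are {M2 stuck-at-0, M2 inverted output, M4 stuck-at-0, M4 inverted output}.
Test 2 (A=1, B=1, C=1, D=0): fault-free M1=0, M2=0, M3=1, M4=1 → 1; observed 1. Eliminates M4 stuck-at-0, M4 inverted output.
Test 3 (A=0, B=1, C=1, D=0): fault-free M1=0, M2=0, M3=0, M4=0 → 0; observed 0. Eliminates M2 inverted output.
Only M2 stuck-at-0 is consistent with every test.

M2 stuck-at-0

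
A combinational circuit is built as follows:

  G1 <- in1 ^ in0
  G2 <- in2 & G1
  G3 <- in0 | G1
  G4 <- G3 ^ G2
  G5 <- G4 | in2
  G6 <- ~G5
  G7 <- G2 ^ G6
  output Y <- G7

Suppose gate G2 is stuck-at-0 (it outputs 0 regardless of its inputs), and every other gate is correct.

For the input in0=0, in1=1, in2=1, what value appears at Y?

0

Propagate with G2 forced: G1=1, G2=0 [stuck-at-0], G3=1, G4=1, G5=1, G6=0, G7=0.
So Y = 0. (Without the fault it would be 1.)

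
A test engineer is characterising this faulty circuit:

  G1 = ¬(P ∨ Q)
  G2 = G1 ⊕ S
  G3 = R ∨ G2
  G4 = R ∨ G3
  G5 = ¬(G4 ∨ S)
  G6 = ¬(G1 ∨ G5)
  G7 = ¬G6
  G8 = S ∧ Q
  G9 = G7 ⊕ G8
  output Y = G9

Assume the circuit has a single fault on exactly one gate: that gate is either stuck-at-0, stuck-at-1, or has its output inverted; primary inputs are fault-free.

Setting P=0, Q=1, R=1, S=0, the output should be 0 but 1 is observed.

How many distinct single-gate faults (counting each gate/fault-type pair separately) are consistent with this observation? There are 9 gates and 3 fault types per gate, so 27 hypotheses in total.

Fault-free: G1=0, G2=0, G3=1, G4=1, G5=0, G6=1, G7=0, G8=0, G9=0 → 0. Observed 1.
  G1: stuck-at-1, inverted output ✓; others ✗
  G2: none of the 3 fault types match ✗
  G3: none of the 3 fault types match ✗
  G4: stuck-at-0, inverted output ✓; others ✗
  G5: stuck-at-1, inverted output ✓; others ✗
  G6: stuck-at-0, inverted output ✓; others ✗
  G7: stuck-at-1, inverted output ✓; others ✗
  G8: stuck-at-1, inverted output ✓; others ✗
  G9: stuck-at-1, inverted output ✓; others ✗
Consistent faults: {G1 stuck-at-1, G1 inverted output, G4 stuck-at-0, G4 inverted output, G5 stuck-at-1, G5 inverted output, G6 stuck-at-0, G6 inverted output, G7 stuck-at-1, G7 inverted output, G8 stuck-at-1, G8 inverted output, G9 stuck-at-1, G9 inverted output} — 14 in all.

14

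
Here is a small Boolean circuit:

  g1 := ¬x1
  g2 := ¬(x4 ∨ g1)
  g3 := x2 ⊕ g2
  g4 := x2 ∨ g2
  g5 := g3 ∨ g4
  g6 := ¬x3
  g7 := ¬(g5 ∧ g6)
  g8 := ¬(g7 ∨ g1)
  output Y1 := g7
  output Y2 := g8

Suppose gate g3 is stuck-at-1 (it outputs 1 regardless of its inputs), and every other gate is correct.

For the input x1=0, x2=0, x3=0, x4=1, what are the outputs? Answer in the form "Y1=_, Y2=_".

Propagate with g3 forced: g1=1, g2=0, g3=1 [stuck-at-1], g4=0, g5=1, g6=1, g7=0, g8=0.
So the outputs are Y1=0, Y2=0. (Without the fault they would be Y1=1, Y2=0.)

Y1=0, Y2=0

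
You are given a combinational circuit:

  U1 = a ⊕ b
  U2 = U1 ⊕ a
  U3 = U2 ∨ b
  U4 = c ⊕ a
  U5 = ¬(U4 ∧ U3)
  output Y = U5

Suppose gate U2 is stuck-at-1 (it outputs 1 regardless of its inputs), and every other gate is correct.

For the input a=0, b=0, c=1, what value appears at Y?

Propagate with U2 forced: U1=0, U2=1 [stuck-at-1], U3=1, U4=1, U5=0.
So Y = 0. (Without the fault it would be 1.)

0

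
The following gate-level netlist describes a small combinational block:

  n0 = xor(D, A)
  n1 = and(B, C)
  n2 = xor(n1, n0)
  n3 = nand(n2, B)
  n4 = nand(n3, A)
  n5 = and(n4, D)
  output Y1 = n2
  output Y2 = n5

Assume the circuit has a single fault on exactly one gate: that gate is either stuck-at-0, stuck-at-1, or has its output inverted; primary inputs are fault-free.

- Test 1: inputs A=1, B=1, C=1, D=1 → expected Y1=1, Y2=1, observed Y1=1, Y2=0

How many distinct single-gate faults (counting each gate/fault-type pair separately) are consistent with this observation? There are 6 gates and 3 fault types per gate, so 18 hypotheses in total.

6

Fault-free: n0=0, n1=1, n2=1, n3=0, n4=1, n5=1 → Y1=1, Y2=1. Observed Y1=1, Y2=0.
  n0: none of the 3 fault types match ✗
  n1: none of the 3 fault types match ✗
  n2: none of the 3 fault types match ✗
  n3: stuck-at-1, inverted output ✓; others ✗
  n4: stuck-at-0, inverted output ✓; others ✗
  n5: stuck-at-0, inverted output ✓; others ✗
Consistent faults: {n3 stuck-at-1, n3 inverted output, n4 stuck-at-0, n4 inverted output, n5 stuck-at-0, n5 inverted output} — 6 in all.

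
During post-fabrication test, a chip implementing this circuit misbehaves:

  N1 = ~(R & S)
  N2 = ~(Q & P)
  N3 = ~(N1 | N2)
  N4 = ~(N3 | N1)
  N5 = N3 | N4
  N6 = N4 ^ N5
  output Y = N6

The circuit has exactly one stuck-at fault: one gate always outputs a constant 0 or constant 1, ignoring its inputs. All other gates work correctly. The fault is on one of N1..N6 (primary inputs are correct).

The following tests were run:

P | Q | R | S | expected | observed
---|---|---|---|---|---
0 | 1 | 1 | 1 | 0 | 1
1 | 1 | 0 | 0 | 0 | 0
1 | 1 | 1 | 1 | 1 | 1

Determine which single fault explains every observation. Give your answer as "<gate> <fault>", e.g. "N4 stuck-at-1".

Fault-free values for test 1 (P=0, Q=1, R=1, S=1): N1=0, N2=1, N3=0, N4=1, N5=1, N6=0, giving Y=0. Observed 1.
Test 1: faults giving observed 1 are {N2 stuck-at-0, N3 stuck-at-1, N5 stuck-at-0, N6 stuck-at-1}.
Test 2 (P=1, Q=1, R=0, S=0): fault-free N1=1, N2=0, N3=0, N4=0, N5=0, N6=0 → 0; observed 0. Eliminates N3 stuck-at-1, N6 stuck-at-1.
Test 3 (P=1, Q=1, R=1, S=1): fault-free N1=0, N2=0, N3=1, N4=0, N5=1, N6=1 → 1; observed 1. Eliminates N5 stuck-at-0.
Only N2 stuck-at-0 is consistent with every test.

N2 stuck-at-0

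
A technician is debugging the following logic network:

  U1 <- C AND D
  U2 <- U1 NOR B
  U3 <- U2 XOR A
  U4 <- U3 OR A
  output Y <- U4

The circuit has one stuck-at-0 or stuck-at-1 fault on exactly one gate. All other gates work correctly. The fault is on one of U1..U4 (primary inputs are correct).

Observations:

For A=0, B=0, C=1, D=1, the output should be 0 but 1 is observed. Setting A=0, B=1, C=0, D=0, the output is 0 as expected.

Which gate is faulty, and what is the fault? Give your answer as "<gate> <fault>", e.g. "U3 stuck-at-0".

U1 stuck-at-0

Fault-free values for test 1 (A=0, B=0, C=1, D=1): U1=1, U2=0, U3=0, U4=0, giving Y=0. Observed 1.
Test 1: faults giving observed 1 are {U1 stuck-at-0, U2 stuck-at-1, U3 stuck-at-1, U4 stuck-at-1}.
Test 2 (A=0, B=1, C=0, D=0): fault-free U1=0, U2=0, U3=0, U4=0 → 0; observed 0. Eliminates U2 stuck-at-1, U3 stuck-at-1, U4 stuck-at-1.
Only U1 stuck-at-0 is consistent with every test.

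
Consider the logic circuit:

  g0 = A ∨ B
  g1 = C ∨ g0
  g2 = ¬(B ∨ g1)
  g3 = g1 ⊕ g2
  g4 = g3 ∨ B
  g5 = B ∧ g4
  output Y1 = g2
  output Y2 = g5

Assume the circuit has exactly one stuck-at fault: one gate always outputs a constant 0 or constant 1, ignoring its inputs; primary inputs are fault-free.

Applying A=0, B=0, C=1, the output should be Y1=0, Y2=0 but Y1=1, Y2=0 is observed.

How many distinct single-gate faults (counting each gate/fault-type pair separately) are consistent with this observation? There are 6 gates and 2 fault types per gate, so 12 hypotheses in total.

Fault-free: g0=0, g1=1, g2=0, g3=1, g4=1, g5=0 → Y1=0, Y2=0. Observed Y1=1, Y2=0.
  g0 stuck-at-0: output Y1=0, Y2=0 ✗
  g0 stuck-at-1: output Y1=0, Y2=0 ✗
  g1 stuck-at-0: output Y1=1, Y2=0 ✓
  g1 stuck-at-1: output Y1=0, Y2=0 ✗
  g2 stuck-at-0: output Y1=0, Y2=0 ✗
  g2 stuck-at-1: output Y1=1, Y2=0 ✓
  g3 stuck-at-0: output Y1=0, Y2=0 ✗
  g3 stuck-at-1: output Y1=0, Y2=0 ✗
  g4 stuck-at-0: output Y1=0, Y2=0 ✗
  g4 stuck-at-1: output Y1=0, Y2=0 ✗
  g5 stuck-at-0: output Y1=0, Y2=0 ✗
  g5 stuck-at-1: output Y1=0, Y2=1 ✗
Consistent faults: {g1 stuck-at-0, g2 stuck-at-1} — 2 in all.

2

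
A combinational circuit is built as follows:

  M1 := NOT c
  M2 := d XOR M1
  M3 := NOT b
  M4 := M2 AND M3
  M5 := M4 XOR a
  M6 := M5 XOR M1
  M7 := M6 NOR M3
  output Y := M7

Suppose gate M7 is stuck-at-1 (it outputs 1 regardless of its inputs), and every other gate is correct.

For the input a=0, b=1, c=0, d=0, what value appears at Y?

Propagate with M7 forced: M1=1, M2=1, M3=0, M4=0, M5=0, M6=1, M7=1 [stuck-at-1].
So Y = 1. (Without the fault it would be 0.)

1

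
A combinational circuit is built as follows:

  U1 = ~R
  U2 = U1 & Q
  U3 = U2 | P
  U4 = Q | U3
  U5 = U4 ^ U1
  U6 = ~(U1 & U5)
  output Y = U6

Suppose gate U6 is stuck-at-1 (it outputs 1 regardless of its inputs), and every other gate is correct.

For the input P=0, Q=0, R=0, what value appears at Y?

1

Propagate with U6 forced: U1=1, U2=0, U3=0, U4=0, U5=1, U6=1 [stuck-at-1].
So Y = 1. (Without the fault it would be 0.)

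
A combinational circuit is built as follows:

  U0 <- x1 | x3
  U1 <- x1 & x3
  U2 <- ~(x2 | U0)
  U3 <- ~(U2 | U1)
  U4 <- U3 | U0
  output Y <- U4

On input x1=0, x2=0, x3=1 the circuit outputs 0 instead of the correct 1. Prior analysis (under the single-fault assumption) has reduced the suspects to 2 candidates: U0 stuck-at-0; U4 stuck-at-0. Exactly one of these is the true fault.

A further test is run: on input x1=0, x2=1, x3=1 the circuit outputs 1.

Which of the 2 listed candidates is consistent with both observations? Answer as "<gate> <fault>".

U0 stuck-at-0

Evaluate each candidate on input x1=0, x2=1, x3=1:
  U0 stuck-at-0: U0=0 [stuck-at-0], U1=0, U2=0, U3=1, U4=1 → 1 — matches
  U4 stuck-at-0: U0=1, U1=0, U2=0, U3=1, U4=0 [stuck-at-0] → 0 — eliminated
Only U0 stuck-at-0 reproduces the observed 1.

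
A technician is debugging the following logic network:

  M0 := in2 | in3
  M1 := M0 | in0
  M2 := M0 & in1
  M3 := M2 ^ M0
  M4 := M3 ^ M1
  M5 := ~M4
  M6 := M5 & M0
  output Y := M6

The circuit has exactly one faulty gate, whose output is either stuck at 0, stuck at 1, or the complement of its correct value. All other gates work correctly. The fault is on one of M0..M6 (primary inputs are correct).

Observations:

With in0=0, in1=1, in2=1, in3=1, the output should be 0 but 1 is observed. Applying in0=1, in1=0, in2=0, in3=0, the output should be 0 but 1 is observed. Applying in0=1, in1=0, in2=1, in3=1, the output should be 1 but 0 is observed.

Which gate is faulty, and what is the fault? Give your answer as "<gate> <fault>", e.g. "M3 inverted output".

M6 inverted output

Fault-free values for test 1 (in0=0, in1=1, in2=1, in3=1): M0=1, M1=1, M2=1, M3=0, M4=1, M5=0, M6=0, giving Y=0. Observed 1.
Test 1: faults giving observed 1 are {M1 stuck-at-0, M1 inverted output, M2 stuck-at-0, M2 inverted output, M3 stuck-at-1, M3 inverted output, M4 stuck-at-0, M4 inverted output, M5 stuck-at-1, M5 inverted output, M6 stuck-at-1, M6 inverted output}.
Test 2 (in0=1, in1=0, in2=0, in3=0): fault-free M0=0, M1=1, M2=0, M3=0, M4=1, M5=0, M6=0 → 0; observed 1. Eliminates M1 stuck-at-0, M1 inverted output, M2 stuck-at-0, M2 inverted output, M3 stuck-at-1, M3 inverted output, M4 stuck-at-0, M4 inverted output, M5 stuck-at-1, M5 inverted output.
Test 3 (in0=1, in1=0, in2=1, in3=1): fault-free M0=1, M1=1, M2=0, M3=1, M4=0, M5=1, M6=1 → 1; observed 0. Eliminates M6 stuck-at-1.
Only M6 inverted output is consistent with every test.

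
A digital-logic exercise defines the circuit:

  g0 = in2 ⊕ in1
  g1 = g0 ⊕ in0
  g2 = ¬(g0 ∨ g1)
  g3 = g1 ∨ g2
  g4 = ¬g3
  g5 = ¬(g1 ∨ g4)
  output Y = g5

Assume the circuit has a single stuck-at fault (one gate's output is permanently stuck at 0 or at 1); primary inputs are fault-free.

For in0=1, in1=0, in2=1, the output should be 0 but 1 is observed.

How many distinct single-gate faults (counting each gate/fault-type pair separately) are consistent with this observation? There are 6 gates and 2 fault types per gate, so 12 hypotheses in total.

4

Fault-free: g0=1, g1=0, g2=0, g3=0, g4=1, g5=0 → 0. Observed 1.
  g0 stuck-at-0: output 0 ✗
  g0 stuck-at-1: output 0 ✗
  g1 stuck-at-0: output 0 ✗
  g1 stuck-at-1: output 0 ✗
  g2 stuck-at-0: output 0 ✗
  g2 stuck-at-1: output 1 ✓
  g3 stuck-at-0: output 0 ✗
  g3 stuck-at-1: output 1 ✓
  g4 stuck-at-0: output 1 ✓
  g4 stuck-at-1: output 0 ✗
  g5 stuck-at-0: output 0 ✗
  g5 stuck-at-1: output 1 ✓
Consistent faults: {g2 stuck-at-1, g3 stuck-at-1, g4 stuck-at-0, g5 stuck-at-1} — 4 in all.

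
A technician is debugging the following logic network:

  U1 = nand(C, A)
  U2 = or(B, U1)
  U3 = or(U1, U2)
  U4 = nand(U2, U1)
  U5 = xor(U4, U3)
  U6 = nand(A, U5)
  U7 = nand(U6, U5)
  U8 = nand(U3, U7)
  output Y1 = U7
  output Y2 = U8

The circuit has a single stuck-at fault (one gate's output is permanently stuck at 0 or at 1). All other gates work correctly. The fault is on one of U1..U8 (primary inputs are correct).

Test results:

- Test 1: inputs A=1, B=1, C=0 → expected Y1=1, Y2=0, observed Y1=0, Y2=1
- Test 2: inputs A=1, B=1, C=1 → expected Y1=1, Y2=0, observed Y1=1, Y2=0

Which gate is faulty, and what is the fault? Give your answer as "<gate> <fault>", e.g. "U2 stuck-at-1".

Fault-free values for test 1 (A=1, B=1, C=0): U1=1, U2=1, U3=1, U4=0, U5=1, U6=0, U7=1, U8=0, giving Y1=1, Y2=0. Observed Y1=0, Y2=1.
Test 1: faults giving observed Y1=0, Y2=1 are {U6 stuck-at-1, U7 stuck-at-0}.
Test 2 (A=1, B=1, C=1): fault-free U1=0, U2=1, U3=1, U4=1, U5=0, U6=1, U7=1, U8=0 → Y1=1, Y2=0; observed Y1=1, Y2=0. Eliminates U7 stuck-at-0.
Only U6 stuck-at-1 is consistent with every test.

U6 stuck-at-1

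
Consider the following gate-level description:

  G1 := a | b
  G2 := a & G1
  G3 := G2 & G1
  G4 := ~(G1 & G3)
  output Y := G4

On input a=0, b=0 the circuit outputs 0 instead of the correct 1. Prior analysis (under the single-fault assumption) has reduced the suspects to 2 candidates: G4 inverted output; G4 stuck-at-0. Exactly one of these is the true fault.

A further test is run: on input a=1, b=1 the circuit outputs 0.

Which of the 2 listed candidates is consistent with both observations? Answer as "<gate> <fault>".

G4 stuck-at-0

Evaluate each candidate on input a=1, b=1:
  G4 inverted output: G1=1, G2=1, G3=1, G4=1 [inverted output] → 1 — eliminated
  G4 stuck-at-0: G1=1, G2=1, G3=1, G4=0 [stuck-at-0] → 0 — matches
Only G4 stuck-at-0 reproduces the observed 0.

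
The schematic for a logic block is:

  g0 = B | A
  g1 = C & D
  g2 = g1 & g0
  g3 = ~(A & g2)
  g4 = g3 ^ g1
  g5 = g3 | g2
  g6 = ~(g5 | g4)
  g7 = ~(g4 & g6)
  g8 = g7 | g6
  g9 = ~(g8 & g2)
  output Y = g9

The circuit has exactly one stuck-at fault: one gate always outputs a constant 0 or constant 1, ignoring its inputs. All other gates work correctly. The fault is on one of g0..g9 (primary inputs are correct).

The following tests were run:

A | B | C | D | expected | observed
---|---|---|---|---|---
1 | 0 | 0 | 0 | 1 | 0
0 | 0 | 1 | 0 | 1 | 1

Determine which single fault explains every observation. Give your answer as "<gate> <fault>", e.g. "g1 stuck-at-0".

Fault-free values for test 1 (A=1, B=0, C=0, D=0): g0=1, g1=0, g2=0, g3=1, g4=1, g5=1, g6=0, g7=1, g8=1, g9=1, giving Y=1. Observed 0.
Test 1: faults giving observed 0 are {g1 stuck-at-1, g2 stuck-at-1, g9 stuck-at-0}.
Test 2 (A=0, B=0, C=1, D=0): fault-free g0=0, g1=0, g2=0, g3=1, g4=1, g5=1, g6=0, g7=1, g8=1, g9=1 → 1; observed 1. Eliminates g2 stuck-at-1, g9 stuck-at-0.
Only g1 stuck-at-1 is consistent with every test.

g1 stuck-at-1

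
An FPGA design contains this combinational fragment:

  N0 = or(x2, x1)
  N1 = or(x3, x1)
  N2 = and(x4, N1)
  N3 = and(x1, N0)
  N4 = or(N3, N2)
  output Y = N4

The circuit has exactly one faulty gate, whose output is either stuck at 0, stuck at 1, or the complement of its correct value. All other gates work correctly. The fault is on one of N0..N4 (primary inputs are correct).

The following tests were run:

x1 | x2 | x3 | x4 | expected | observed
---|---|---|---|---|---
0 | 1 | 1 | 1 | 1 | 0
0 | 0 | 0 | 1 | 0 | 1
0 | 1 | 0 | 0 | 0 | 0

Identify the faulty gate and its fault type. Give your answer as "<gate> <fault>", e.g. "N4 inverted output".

Fault-free values for test 1 (x1=0, x2=1, x3=1, x4=1): N0=1, N1=1, N2=1, N3=0, N4=1, giving Y=1. Observed 0.
Test 1: faults giving observed 0 are {N1 stuck-at-0, N1 inverted output, N2 stuck-at-0, N2 inverted output, N4 stuck-at-0, N4 inverted output}.
Test 2 (x1=0, x2=0, x3=0, x4=1): fault-free N0=0, N1=0, N2=0, N3=0, N4=0 → 0; observed 1. Eliminates N1 stuck-at-0, N2 stuck-at-0, N4 stuck-at-0.
Test 3 (x1=0, x2=1, x3=0, x4=0): fault-free N0=1, N1=0, N2=0, N3=0, N4=0 → 0; observed 0. Eliminates N2 inverted output, N4 inverted output.
Only N1 inverted output is consistent with every test.

N1 inverted output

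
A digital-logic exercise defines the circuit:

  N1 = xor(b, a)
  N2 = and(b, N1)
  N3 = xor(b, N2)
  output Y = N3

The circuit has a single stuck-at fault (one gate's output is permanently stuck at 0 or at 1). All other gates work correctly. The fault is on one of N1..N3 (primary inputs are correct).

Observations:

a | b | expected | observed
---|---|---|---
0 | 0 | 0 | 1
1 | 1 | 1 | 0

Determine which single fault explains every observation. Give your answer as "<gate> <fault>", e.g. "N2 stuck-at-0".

Fault-free values for test 1 (a=0, b=0): N1=0, N2=0, N3=0, giving Y=0. Observed 1.
Test 1: faults giving observed 1 are {N2 stuck-at-1, N3 stuck-at-1}.
Test 2 (a=1, b=1): fault-free N1=0, N2=0, N3=1 → 1; observed 0. Eliminates N3 stuck-at-1.
Only N2 stuck-at-1 is consistent with every test.

N2 stuck-at-1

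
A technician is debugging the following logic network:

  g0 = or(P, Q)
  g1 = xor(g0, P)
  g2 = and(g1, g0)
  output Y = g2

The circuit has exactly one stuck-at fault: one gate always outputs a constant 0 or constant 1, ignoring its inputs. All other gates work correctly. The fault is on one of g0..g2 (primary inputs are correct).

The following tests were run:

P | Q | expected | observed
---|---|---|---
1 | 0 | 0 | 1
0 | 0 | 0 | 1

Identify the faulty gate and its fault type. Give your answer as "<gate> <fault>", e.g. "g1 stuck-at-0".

g2 stuck-at-1

Fault-free values for test 1 (P=1, Q=0): g0=1, g1=0, g2=0, giving Y=0. Observed 1.
Test 1: faults giving observed 1 are {g1 stuck-at-1, g2 stuck-at-1}.
Test 2 (P=0, Q=0): fault-free g0=0, g1=0, g2=0 → 0; observed 1. Eliminates g1 stuck-at-1.
Only g2 stuck-at-1 is consistent with every test.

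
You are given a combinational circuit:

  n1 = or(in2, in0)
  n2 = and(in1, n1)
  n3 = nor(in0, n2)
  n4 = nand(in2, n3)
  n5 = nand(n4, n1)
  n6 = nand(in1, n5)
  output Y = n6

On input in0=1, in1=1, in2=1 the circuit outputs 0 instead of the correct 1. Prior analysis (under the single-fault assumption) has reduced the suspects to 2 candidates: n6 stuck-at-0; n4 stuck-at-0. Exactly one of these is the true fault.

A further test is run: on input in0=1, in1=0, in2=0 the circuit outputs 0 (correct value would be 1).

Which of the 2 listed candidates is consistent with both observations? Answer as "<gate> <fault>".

n6 stuck-at-0

Evaluate each candidate on input in0=1, in1=0, in2=0:
  n6 stuck-at-0: n1=1, n2=0, n3=0, n4=1, n5=0, n6=0 [stuck-at-0] → 0 — matches
  n4 stuck-at-0: n1=1, n2=0, n3=0, n4=0 [stuck-at-0], n5=1, n6=1 → 1 — eliminated
Only n6 stuck-at-0 reproduces the observed 0.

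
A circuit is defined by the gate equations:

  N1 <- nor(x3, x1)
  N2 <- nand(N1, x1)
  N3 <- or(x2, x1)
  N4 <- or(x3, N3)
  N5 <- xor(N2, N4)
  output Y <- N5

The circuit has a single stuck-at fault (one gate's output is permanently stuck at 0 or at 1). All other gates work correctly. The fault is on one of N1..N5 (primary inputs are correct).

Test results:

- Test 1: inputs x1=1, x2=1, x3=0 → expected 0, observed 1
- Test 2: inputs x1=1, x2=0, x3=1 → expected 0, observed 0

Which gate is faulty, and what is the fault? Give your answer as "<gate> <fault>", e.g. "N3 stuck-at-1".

N3 stuck-at-0

Fault-free values for test 1 (x1=1, x2=1, x3=0): N1=0, N2=1, N3=1, N4=1, N5=0, giving Y=0. Observed 1.
Test 1: faults giving observed 1 are {N1 stuck-at-1, N2 stuck-at-0, N3 stuck-at-0, N4 stuck-at-0, N5 stuck-at-1}.
Test 2 (x1=1, x2=0, x3=1): fault-free N1=0, N2=1, N3=1, N4=1, N5=0 → 0; observed 0. Eliminates N1 stuck-at-1, N2 stuck-at-0, N4 stuck-at-0, N5 stuck-at-1.
Only N3 stuck-at-0 is consistent with every test.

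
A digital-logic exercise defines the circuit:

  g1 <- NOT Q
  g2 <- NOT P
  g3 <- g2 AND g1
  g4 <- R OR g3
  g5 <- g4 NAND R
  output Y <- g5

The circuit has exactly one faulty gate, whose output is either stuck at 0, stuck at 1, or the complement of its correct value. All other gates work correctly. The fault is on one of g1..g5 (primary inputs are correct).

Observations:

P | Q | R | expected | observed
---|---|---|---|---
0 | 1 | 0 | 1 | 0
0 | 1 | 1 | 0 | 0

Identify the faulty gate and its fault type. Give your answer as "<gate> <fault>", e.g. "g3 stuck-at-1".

g5 stuck-at-0

Fault-free values for test 1 (P=0, Q=1, R=0): g1=0, g2=1, g3=0, g4=0, g5=1, giving Y=1. Observed 0.
Test 1: faults giving observed 0 are {g5 stuck-at-0, g5 inverted output}.
Test 2 (P=0, Q=1, R=1): fault-free g1=0, g2=1, g3=0, g4=1, g5=0 → 0; observed 0. Eliminates g5 inverted output.
Only g5 stuck-at-0 is consistent with every test.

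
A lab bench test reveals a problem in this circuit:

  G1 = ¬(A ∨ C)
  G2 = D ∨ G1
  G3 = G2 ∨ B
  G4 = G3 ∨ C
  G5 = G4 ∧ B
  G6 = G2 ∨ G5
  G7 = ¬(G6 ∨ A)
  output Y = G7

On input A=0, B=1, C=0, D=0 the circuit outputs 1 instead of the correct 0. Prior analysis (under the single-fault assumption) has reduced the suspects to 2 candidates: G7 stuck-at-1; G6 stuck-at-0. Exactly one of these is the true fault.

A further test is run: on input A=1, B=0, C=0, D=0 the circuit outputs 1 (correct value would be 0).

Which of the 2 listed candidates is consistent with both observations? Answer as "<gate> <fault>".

Evaluate each candidate on input A=1, B=0, C=0, D=0:
  G7 stuck-at-1: G1=0, G2=0, G3=0, G4=0, G5=0, G6=0, G7=1 [stuck-at-1] → 1 — matches
  G6 stuck-at-0: G1=0, G2=0, G3=0, G4=0, G5=0, G6=0 [stuck-at-0], G7=0 → 0 — eliminated
Only G7 stuck-at-1 reproduces the observed 1.

G7 stuck-at-1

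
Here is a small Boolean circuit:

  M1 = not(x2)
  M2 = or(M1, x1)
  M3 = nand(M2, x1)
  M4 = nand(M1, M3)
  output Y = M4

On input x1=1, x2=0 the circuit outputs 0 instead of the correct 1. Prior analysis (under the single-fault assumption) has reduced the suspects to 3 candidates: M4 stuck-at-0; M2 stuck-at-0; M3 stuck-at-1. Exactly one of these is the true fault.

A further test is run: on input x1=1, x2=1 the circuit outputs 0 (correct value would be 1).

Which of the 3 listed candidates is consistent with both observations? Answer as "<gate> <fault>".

M4 stuck-at-0

Evaluate each candidate on input x1=1, x2=1:
  M4 stuck-at-0: M1=0, M2=1, M3=0, M4=0 [stuck-at-0] → 0 — matches
  M2 stuck-at-0: M1=0, M2=0 [stuck-at-0], M3=1, M4=1 → 1 — eliminated
  M3 stuck-at-1: M1=0, M2=1, M3=1 [stuck-at-1], M4=1 → 1 — eliminated
Only M4 stuck-at-0 reproduces the observed 0.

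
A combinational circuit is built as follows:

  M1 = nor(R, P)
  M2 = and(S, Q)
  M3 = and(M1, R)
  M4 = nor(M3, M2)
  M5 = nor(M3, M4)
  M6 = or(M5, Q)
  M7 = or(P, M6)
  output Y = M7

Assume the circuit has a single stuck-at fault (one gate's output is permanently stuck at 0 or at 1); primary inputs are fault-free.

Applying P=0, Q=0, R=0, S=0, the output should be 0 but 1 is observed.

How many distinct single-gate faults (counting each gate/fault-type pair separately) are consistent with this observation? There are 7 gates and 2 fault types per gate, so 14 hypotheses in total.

5

Fault-free: M1=1, M2=0, M3=0, M4=1, M5=0, M6=0, M7=0 → 0. Observed 1.
  M1 stuck-at-0: output 0 ✗
  M1 stuck-at-1: output 0 ✗
  M2 stuck-at-0: output 0 ✗
  M2 stuck-at-1: output 1 ✓
  M3 stuck-at-0: output 0 ✗
  M3 stuck-at-1: output 0 ✗
  M4 stuck-at-0: output 1 ✓
  M4 stuck-at-1: output 0 ✗
  M5 stuck-at-0: output 0 ✗
  M5 stuck-at-1: output 1 ✓
  M6 stuck-at-0: output 0 ✗
  M6 stuck-at-1: output 1 ✓
  M7 stuck-at-0: output 0 ✗
  M7 stuck-at-1: output 1 ✓
Consistent faults: {M2 stuck-at-1, M4 stuck-at-0, M5 stuck-at-1, M6 stuck-at-1, M7 stuck-at-1} — 5 in all.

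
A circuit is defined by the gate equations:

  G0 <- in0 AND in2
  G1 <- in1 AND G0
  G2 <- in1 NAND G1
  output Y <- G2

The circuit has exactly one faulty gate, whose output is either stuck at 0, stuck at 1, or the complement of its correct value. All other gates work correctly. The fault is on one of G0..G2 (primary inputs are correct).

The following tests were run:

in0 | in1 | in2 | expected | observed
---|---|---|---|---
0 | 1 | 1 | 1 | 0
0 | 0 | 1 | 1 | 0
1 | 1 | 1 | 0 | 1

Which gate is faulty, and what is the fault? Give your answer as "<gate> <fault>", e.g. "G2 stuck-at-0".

Fault-free values for test 1 (in0=0, in1=1, in2=1): G0=0, G1=0, G2=1, giving Y=1. Observed 0.
Test 1: faults giving observed 0 are {G0 stuck-at-1, G0 inverted output, G1 stuck-at-1, G1 inverted output, G2 stuck-at-0, G2 inverted output}.
Test 2 (in0=0, in1=0, in2=1): fault-free G0=0, G1=0, G2=1 → 1; observed 0. Eliminates G0 stuck-at-1, G0 inverted output, G1 stuck-at-1, G1 inverted output.
Test 3 (in0=1, in1=1, in2=1): fault-free G0=1, G1=1, G2=0 → 0; observed 1. Eliminates G2 stuck-at-0.
Only G2 inverted output is consistent with every test.

G2 inverted output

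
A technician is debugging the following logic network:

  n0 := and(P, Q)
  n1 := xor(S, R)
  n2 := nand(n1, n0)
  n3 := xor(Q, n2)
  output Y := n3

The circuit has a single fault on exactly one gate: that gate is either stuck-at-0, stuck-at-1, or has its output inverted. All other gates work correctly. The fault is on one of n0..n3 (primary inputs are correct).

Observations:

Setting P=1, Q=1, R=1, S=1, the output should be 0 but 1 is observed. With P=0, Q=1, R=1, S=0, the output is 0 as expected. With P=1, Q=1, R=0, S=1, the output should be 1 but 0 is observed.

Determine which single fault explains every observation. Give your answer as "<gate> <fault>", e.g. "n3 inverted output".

Fault-free values for test 1 (P=1, Q=1, R=1, S=1): n0=1, n1=0, n2=1, n3=0, giving Y=0. Observed 1.
Test 1: faults giving observed 1 are {n1 stuck-at-1, n1 inverted output, n2 stuck-at-0, n2 inverted output, n3 stuck-at-1, n3 inverted output}.
Test 2 (P=0, Q=1, R=1, S=0): fault-free n0=0, n1=1, n2=1, n3=0 → 0; observed 0. Eliminates n2 stuck-at-0, n2 inverted output, n3 stuck-at-1, n3 inverted output.
Test 3 (P=1, Q=1, R=0, S=1): fault-free n0=1, n1=1, n2=0, n3=1 → 1; observed 0. Eliminates n1 stuck-at-1.
Only n1 inverted output is consistent with every test.

n1 inverted output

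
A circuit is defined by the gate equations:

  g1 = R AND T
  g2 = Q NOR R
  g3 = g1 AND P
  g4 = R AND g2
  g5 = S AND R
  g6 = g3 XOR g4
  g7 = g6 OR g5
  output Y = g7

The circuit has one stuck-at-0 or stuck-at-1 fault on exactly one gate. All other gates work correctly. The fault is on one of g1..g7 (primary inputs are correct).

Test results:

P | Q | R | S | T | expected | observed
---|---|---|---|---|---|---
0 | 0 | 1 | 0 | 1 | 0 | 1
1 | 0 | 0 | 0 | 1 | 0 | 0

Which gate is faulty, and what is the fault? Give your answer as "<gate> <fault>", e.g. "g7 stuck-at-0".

Fault-free values for test 1 (P=0, Q=0, R=1, S=0, T=1): g1=1, g2=0, g3=0, g4=0, g5=0, g6=0, g7=0, giving Y=0. Observed 1.
Test 1: faults giving observed 1 are {g2 stuck-at-1, g3 stuck-at-1, g4 stuck-at-1, g5 stuck-at-1, g6 stuck-at-1, g7 stuck-at-1}.
Test 2 (P=1, Q=0, R=0, S=0, T=1): fault-free g1=0, g2=1, g3=0, g4=0, g5=0, g6=0, g7=0 → 0; observed 0. Eliminates g3 stuck-at-1, g4 stuck-at-1, g5 stuck-at-1, g6 stuck-at-1, g7 stuck-at-1.
Only g2 stuck-at-1 is consistent with every test.

g2 stuck-at-1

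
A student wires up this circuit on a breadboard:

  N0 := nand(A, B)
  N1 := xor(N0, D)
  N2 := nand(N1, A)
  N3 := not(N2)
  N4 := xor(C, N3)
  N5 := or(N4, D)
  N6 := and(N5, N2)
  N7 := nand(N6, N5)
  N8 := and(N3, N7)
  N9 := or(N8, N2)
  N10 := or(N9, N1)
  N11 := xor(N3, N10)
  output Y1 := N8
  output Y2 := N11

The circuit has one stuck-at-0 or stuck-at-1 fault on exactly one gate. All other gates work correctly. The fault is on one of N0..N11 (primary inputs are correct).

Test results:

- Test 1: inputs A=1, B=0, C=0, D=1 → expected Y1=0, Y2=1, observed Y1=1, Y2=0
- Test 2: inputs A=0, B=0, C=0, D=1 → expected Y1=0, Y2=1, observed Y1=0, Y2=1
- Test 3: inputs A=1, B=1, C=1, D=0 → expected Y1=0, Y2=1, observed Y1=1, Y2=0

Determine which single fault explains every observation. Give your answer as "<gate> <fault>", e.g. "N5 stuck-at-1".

N1 stuck-at-1

Fault-free values for test 1 (A=1, B=0, C=0, D=1): N0=1, N1=0, N2=1, N3=0, N4=0, N5=1, N6=1, N7=0, N8=0, N9=1, N10=1, N11=1, giving Y1=0, Y2=1. Observed Y1=1, Y2=0.
Test 1: faults giving observed Y1=1, Y2=0 are {N0 stuck-at-0, N1 stuck-at-1, N2 stuck-at-0}.
Test 2 (A=0, B=0, C=0, D=1): fault-free N0=1, N1=0, N2=1, N3=0, N4=0, N5=1, N6=1, N7=0, N8=0, N9=1, N10=1, N11=1 → Y1=0, Y2=1; observed Y1=0, Y2=1. Eliminates N2 stuck-at-0.
Test 3 (A=1, B=1, C=1, D=0): fault-free N0=0, N1=0, N2=1, N3=0, N4=1, N5=1, N6=1, N7=0, N8=0, N9=1, N10=1, N11=1 → Y1=0, Y2=1; observed Y1=1, Y2=0. Eliminates N0 stuck-at-0.
Only N1 stuck-at-1 is consistent with every test.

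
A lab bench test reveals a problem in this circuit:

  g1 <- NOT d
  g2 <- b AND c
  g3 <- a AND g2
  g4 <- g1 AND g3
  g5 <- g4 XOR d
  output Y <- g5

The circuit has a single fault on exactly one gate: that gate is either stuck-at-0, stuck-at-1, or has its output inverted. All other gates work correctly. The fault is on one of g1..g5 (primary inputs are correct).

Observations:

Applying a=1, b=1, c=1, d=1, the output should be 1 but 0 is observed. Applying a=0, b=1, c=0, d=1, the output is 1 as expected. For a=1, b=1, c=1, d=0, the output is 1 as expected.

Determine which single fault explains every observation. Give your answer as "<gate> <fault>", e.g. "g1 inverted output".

g1 stuck-at-1

Fault-free values for test 1 (a=1, b=1, c=1, d=1): g1=0, g2=1, g3=1, g4=0, g5=1, giving Y=1. Observed 0.
Test 1: faults giving observed 0 are {g1 stuck-at-1, g1 inverted output, g4 stuck-at-1, g4 inverted output, g5 stuck-at-0, g5 inverted output}.
Test 2 (a=0, b=1, c=0, d=1): fault-free g1=0, g2=0, g3=0, g4=0, g5=1 → 1; observed 1. Eliminates g4 stuck-at-1, g4 inverted output, g5 stuck-at-0, g5 inverted output.
Test 3 (a=1, b=1, c=1, d=0): fault-free g1=1, g2=1, g3=1, g4=1, g5=1 → 1; observed 1. Eliminates g1 inverted output.
Only g1 stuck-at-1 is consistent with every test.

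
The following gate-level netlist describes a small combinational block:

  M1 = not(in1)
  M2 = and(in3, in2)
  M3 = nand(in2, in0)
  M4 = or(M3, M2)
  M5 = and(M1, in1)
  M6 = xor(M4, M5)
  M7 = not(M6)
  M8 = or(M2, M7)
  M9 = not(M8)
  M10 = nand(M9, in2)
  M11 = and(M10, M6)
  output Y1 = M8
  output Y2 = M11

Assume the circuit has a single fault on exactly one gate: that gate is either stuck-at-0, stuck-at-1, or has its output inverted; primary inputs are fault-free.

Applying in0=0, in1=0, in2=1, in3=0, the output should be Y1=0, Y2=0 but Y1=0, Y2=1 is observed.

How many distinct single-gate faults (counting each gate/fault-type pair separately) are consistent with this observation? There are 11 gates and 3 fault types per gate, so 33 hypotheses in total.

6

Fault-free: M1=1, M2=0, M3=1, M4=1, M5=0, M6=1, M7=0, M8=0, M9=1, M10=0, M11=0 → Y1=0, Y2=0. Observed Y1=0, Y2=1.
  M1: none of the 3 fault types match ✗
  M2: none of the 3 fault types match ✗
  M3: none of the 3 fault types match ✗
  M4: none of the 3 fault types match ✗
  M5: none of the 3 fault types match ✗
  M6: none of the 3 fault types match ✗
  M7: none of the 3 fault types match ✗
  M8: none of the 3 fault types match ✗
  M9: stuck-at-0, inverted output ✓; others ✗
  M10: stuck-at-1, inverted output ✓; others ✗
  M11: stuck-at-1, inverted output ✓; others ✗
Consistent faults: {M9 stuck-at-0, M9 inverted output, M10 stuck-at-1, M10 inverted output, M11 stuck-at-1, M11 inverted output} — 6 in all.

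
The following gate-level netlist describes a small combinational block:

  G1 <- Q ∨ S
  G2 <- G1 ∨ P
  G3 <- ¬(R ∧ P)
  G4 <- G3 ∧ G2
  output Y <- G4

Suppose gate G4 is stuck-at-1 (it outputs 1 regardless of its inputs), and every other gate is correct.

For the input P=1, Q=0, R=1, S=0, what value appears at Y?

1

Propagate with G4 forced: G1=0, G2=1, G3=0, G4=1 [stuck-at-1].
So Y = 1. (Without the fault it would be 0.)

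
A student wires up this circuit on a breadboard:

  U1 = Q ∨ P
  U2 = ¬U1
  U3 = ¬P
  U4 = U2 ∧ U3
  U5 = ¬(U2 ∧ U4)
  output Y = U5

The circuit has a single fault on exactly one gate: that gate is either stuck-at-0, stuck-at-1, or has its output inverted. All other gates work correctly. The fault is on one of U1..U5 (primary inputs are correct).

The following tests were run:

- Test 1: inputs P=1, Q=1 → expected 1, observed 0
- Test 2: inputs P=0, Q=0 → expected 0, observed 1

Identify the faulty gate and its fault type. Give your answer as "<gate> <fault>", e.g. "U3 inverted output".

Fault-free values for test 1 (P=1, Q=1): U1=1, U2=0, U3=0, U4=0, U5=1, giving Y=1. Observed 0.
Test 1: faults giving observed 0 are {U5 stuck-at-0, U5 inverted output}.
Test 2 (P=0, Q=0): fault-free U1=0, U2=1, U3=1, U4=1, U5=0 → 0; observed 1. Eliminates U5 stuck-at-0.
Only U5 inverted output is consistent with every test.

U5 inverted output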